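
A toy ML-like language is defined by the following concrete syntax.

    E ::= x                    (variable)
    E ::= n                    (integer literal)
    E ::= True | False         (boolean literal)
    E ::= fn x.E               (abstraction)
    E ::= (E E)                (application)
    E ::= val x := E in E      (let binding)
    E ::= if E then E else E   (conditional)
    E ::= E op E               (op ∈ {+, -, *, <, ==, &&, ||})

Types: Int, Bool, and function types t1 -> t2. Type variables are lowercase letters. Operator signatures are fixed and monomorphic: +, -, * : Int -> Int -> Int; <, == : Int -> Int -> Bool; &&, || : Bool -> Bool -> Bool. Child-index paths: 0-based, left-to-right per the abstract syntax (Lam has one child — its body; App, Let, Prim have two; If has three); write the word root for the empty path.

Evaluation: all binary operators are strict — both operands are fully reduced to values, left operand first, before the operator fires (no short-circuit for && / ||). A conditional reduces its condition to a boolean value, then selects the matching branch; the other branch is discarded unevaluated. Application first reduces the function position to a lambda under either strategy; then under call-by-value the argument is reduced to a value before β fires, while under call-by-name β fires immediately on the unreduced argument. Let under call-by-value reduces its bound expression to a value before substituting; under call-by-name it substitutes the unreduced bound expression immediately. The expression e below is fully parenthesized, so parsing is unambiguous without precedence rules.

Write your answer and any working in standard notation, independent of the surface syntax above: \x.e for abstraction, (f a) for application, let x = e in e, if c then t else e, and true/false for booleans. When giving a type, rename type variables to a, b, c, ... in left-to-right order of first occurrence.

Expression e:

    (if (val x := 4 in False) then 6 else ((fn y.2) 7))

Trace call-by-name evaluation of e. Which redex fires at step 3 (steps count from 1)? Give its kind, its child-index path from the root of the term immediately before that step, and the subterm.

Answer: beta at root : ((\y.2) 7)

Derivation:
step 0: (if (let x = 4 in false) then 6 else ((\y.2) 7))
step 1: [let@0] (if false then 6 else ((\y.2) 7))
step 2: [if@root] ((\y.2) 7)
step 3: [beta@root] 2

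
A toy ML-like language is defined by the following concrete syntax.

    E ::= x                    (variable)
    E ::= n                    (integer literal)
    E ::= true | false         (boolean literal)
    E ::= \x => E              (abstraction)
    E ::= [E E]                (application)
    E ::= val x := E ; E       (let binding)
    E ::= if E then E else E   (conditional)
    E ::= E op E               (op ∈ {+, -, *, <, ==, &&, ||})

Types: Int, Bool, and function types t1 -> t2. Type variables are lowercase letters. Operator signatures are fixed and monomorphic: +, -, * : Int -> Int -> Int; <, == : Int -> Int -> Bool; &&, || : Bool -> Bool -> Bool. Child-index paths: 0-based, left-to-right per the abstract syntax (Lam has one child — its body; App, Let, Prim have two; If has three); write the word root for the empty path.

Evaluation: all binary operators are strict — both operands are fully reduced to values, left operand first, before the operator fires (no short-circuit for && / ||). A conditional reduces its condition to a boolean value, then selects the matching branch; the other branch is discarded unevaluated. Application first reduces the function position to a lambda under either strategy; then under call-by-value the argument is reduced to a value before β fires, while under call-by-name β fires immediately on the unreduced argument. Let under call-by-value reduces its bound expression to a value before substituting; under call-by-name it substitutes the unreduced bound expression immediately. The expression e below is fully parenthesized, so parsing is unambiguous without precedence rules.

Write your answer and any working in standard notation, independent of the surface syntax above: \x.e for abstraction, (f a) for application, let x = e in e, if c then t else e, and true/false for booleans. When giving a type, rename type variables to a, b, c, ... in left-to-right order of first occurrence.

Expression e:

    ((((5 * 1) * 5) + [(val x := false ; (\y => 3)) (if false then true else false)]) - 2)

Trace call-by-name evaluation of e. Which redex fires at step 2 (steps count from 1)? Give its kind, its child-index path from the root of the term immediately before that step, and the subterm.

Working:
step 0: ((((5 * 1) * 5) + ((let x = false in (\y.3)) (if false then true else false))) - 2)
step 1: [delta@0.0.0] (((5 * 5) + ((let x = false in (\y.3)) (if false then true else false))) - 2)
step 2: [delta@0.0] ((25 + ((let x = false in (\y.3)) (if false then true else false))) - 2)

Answer: delta at 0.0 : (5 * 5)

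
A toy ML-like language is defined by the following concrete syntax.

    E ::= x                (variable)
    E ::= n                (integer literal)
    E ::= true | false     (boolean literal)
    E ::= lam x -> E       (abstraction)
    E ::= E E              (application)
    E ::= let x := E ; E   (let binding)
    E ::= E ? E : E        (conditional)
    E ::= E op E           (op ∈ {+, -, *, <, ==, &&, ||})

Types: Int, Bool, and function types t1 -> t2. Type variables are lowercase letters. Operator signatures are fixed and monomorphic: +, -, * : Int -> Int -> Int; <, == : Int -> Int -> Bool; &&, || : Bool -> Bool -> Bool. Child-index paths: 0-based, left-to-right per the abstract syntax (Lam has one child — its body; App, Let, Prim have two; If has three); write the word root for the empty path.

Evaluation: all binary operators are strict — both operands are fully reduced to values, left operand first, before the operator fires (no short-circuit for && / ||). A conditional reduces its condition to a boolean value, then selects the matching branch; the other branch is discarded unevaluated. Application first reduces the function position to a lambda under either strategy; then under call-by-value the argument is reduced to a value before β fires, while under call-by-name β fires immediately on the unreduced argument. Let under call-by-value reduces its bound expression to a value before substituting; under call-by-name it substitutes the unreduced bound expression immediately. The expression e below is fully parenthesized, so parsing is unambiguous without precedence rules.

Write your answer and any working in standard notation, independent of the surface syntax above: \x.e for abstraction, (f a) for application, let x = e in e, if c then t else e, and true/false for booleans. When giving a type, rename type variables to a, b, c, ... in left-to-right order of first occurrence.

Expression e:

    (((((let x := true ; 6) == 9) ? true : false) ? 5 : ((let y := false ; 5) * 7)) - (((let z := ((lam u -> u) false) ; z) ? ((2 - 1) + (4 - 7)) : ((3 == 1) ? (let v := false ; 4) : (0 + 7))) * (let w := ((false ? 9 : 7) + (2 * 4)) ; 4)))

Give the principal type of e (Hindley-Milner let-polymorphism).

Working:
let x : Bool
  unify Int ~ Int
  unify Int ~ Int
  unify Bool ~ Bool
  unify Bool ~ Bool
  unify Bool ~ Bool
let y : Bool
  unify Int ~ Int
  unify Int ~ Int
  unify Int ~ Int
  unify Int ~ Int
u : a
\u._ : a -> a
  unify a -> a ~ Bool -> b
  unify a ~ Bool
  unify Bool ~ b
_ _ : Bool
let z : Bool
z : Bool
  unify Bool ~ Bool
  unify Int ~ Int
  unify Int ~ Int
  unify Int ~ Int
  unify Int ~ Int
  unify Int ~ Int
  unify Int ~ Int
  unify Int ~ Int
  unify Int ~ Int
  unify Bool ~ Bool
let v : Bool
  unify Int ~ Int
  unify Int ~ Int
  unify Int ~ Int
  unify Int ~ Int
  unify Int ~ Int
  unify Bool ~ Bool
  unify Int ~ Int
  unify Int ~ Int
  unify Int ~ Int
  unify Int ~ Int
  unify Int ~ Int
let w : Int
  unify Int ~ Int
  unify Int ~ Int

Answer: Int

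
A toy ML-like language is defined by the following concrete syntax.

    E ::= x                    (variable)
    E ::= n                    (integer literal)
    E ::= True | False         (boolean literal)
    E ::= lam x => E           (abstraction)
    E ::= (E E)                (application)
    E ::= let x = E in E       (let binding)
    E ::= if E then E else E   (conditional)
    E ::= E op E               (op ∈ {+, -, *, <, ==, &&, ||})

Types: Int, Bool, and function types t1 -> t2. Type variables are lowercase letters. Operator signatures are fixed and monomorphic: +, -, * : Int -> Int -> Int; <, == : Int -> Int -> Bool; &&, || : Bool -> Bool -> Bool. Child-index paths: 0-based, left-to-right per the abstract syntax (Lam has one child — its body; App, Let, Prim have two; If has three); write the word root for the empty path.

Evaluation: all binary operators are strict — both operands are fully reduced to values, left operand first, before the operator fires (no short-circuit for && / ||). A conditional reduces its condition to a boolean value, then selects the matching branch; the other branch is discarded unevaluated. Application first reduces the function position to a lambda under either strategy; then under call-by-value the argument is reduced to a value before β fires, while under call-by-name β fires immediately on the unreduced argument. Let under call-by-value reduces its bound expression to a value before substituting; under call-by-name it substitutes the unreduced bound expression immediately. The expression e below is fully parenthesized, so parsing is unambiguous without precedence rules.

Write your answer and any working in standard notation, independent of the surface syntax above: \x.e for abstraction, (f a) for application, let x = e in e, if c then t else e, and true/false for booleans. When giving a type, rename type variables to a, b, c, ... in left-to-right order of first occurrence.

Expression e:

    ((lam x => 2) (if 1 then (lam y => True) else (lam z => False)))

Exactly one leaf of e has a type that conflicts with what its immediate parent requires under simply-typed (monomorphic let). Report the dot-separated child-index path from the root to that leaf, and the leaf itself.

Working:
\x._ : a -> Int
  unify Int ~ Bool
  FAIL: mismatch Int ~ Bool

Answer: 1.0 : 1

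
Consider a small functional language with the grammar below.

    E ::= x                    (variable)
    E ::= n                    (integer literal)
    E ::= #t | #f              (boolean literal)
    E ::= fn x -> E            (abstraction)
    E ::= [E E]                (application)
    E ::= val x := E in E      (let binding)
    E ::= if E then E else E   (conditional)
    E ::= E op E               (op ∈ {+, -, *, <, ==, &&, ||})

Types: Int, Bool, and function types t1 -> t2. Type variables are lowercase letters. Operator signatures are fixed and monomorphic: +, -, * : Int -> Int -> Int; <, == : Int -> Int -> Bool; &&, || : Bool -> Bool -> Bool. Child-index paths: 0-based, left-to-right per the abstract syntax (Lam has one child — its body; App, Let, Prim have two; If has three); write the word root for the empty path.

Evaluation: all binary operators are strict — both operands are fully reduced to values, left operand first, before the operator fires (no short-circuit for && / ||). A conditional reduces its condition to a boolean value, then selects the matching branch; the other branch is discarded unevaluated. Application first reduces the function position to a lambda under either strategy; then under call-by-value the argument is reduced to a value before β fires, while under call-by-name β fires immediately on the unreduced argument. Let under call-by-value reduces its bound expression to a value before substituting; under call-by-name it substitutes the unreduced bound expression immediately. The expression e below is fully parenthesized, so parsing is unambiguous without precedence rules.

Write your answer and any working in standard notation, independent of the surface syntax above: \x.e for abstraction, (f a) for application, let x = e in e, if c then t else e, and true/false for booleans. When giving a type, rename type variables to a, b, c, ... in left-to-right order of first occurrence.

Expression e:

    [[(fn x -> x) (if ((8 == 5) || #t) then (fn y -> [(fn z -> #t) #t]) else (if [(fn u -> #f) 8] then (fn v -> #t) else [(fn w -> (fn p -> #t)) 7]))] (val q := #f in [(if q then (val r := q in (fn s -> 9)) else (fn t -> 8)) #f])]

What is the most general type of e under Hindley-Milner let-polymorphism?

Answer: Bool

Working:
x : a
\x._ : a -> a
  unify Int ~ Int
  unify Int ~ Int
  unify Bool ~ Bool
  unify Bool ~ Bool
  unify Bool ~ Bool
\z._ : c -> Bool
  unify c -> Bool ~ Bool -> d
  unify c ~ Bool
  unify Bool ~ d
_ _ : Bool
\y._ : b -> Bool
\u._ : e -> Bool
  unify e -> Bool ~ Int -> f
  unify e ~ Int
  unify Bool ~ f
_ _ : Bool
  unify Bool ~ Bool
\v._ : g -> Bool
\p._ : i -> Bool
\w._ : h -> i -> Bool
  unify h -> i -> Bool ~ Int -> j
  unify h ~ Int
  unify i -> Bool ~ j
_ _ : i -> Bool
  unify g -> Bool ~ i -> Bool
  unify g ~ i
  unify Bool ~ Bool
  unify b -> Bool ~ i -> Bool
  unify b ~ i
  unify Bool ~ Bool
  unify a -> a ~ (i -> Bool) -> k
  unify a ~ i -> Bool
  unify i -> Bool ~ k
_ _ : i -> Bool
let q : Bool
q : Bool
  unify Bool ~ Bool
q : Bool
let r : Bool
\s._ : l -> Int
\t._ : m -> Int
  unify l -> Int ~ m -> Int
  unify l ~ m
  unify Int ~ Int
  unify m -> Int ~ Bool -> n
  unify m ~ Bool
  unify Int ~ n
_ _ : Int
  unify i -> Bool ~ Int -> o
  unify i ~ Int
  unify Bool ~ o
_ _ : Bool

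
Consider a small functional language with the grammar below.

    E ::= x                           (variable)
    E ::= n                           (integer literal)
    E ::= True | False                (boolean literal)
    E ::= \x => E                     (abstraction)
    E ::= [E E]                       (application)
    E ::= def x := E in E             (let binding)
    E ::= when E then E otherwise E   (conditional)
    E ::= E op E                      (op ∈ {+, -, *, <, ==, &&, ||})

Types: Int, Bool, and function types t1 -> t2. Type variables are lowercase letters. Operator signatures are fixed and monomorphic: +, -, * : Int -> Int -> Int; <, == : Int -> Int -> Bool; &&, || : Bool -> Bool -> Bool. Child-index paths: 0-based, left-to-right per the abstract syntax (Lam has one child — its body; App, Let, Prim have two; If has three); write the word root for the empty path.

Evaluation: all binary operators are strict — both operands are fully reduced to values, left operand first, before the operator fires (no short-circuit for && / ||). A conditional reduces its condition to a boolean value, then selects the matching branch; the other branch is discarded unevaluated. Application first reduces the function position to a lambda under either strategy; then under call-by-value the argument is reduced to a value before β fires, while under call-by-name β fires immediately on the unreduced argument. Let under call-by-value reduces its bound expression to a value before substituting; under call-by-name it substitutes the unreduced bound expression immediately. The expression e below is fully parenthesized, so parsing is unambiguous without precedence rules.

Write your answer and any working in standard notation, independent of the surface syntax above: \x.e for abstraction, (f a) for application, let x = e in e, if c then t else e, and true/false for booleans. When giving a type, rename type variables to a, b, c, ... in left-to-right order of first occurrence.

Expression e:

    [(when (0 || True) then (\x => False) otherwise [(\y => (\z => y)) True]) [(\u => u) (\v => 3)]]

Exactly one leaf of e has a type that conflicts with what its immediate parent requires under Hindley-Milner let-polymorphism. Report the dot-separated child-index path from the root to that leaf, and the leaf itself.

Answer: 0.0.0 : 0

Trace:
  unify Int ~ Bool
  FAIL: mismatch Int ~ Bool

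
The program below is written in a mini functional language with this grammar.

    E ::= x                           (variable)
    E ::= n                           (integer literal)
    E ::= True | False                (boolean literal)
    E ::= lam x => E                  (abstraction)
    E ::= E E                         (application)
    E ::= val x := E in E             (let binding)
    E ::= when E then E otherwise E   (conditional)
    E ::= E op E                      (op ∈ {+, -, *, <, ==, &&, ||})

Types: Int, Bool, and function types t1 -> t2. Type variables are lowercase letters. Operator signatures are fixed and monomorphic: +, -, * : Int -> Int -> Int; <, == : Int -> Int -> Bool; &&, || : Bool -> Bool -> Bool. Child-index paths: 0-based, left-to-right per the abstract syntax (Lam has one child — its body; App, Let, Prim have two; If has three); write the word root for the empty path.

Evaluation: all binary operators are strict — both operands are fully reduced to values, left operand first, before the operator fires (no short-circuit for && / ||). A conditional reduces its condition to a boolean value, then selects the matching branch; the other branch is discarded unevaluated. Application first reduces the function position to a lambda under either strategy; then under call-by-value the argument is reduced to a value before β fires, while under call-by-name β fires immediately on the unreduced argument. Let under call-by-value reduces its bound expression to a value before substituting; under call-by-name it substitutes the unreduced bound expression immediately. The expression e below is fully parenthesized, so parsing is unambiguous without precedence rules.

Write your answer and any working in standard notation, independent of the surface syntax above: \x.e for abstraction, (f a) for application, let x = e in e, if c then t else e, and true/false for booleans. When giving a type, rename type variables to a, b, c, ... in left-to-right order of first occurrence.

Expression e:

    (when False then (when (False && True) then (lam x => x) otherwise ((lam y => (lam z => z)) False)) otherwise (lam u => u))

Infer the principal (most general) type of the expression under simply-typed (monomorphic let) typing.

Working:
  unify Bool ~ Bool
  unify Bool ~ Bool
  unify Bool ~ Bool
  unify Bool ~ Bool
x : a
\x._ : a -> a
z : c
\z._ : c -> c
\y._ : b -> c -> c
  unify b -> c -> c ~ Bool -> d
  unify b ~ Bool
  unify c -> c ~ d
_ _ : c -> c
  unify a -> a ~ c -> c
  unify a ~ c
  unify c ~ c
u : e
\u._ : e -> e
  unify c -> c ~ e -> e
  unify c ~ e
  unify e ~ e

Answer: a -> a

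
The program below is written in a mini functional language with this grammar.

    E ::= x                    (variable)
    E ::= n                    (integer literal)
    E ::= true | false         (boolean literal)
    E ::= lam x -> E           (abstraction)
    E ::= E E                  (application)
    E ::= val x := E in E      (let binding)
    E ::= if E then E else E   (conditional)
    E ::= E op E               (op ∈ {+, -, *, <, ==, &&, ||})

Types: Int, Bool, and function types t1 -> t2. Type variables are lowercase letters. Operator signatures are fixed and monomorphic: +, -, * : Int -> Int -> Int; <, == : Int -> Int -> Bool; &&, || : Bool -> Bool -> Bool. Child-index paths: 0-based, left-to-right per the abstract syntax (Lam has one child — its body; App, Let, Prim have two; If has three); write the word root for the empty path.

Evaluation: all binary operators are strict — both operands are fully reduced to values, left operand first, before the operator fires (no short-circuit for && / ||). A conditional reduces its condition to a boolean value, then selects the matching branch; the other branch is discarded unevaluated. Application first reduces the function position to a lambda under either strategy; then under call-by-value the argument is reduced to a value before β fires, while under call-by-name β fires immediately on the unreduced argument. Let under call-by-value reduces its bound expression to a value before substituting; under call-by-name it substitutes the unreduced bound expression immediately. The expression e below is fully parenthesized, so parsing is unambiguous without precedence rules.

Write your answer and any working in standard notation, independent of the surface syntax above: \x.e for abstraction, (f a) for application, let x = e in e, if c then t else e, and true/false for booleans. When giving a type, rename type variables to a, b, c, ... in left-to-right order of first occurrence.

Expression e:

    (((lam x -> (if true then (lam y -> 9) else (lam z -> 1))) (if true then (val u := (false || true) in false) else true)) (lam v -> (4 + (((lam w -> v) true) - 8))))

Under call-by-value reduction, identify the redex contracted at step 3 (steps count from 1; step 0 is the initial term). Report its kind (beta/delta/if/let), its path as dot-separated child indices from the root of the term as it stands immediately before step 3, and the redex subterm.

Derivation:
step 0: (((\x.(if true then (\y.9) else (\z.1))) (if true then (let u = (false || true) in false) else true)) (\v.(4 + (((\w.v) true) - 8))))
step 1: [if@0.1] (((\x.(if true then (\y.9) else (\z.1))) (let u = (false || true) in false)) (\v.(4 + (((\w.v) true) - 8))))
step 2: [delta@0.1.0] (((\x.(if true then (\y.9) else (\z.1))) (let u = true in false)) (\v.(4 + (((\w.v) true) - 8))))
step 3: [let@0.1] (((\x.(if true then (\y.9) else (\z.1))) false) (\v.(4 + (((\w.v) true) - 8))))

Answer: let at 0.1 : (let u = true in false)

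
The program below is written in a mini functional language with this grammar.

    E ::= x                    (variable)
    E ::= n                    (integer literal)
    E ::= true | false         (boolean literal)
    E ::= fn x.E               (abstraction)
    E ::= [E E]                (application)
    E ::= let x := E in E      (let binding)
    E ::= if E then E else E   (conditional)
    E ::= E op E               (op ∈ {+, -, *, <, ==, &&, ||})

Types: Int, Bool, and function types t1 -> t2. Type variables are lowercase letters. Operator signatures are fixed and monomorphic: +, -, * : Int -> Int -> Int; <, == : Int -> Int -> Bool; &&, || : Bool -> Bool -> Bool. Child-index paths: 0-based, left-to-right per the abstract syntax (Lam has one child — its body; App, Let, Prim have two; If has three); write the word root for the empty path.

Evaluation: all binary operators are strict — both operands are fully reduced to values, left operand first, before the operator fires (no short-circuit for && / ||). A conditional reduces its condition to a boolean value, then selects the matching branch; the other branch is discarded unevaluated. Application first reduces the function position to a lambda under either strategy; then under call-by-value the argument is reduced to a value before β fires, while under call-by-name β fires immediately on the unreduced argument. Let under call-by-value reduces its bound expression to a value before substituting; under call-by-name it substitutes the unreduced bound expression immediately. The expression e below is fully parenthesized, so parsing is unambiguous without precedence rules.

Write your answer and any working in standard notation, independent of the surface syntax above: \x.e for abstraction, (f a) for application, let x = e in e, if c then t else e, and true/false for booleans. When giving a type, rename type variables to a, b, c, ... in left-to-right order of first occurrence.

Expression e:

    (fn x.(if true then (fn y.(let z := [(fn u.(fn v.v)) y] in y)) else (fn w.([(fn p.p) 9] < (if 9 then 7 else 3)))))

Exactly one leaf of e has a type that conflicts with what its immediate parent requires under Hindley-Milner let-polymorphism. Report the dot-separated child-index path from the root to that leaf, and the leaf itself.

Trace:
  unify Bool ~ Bool
v : d
\v._ : d -> d
\u._ : c -> d -> d
y : b
  unify c -> d -> d ~ b -> e
  unify c ~ b
  unify d -> d ~ e
_ _ : d -> d
let z : forall. d -> d
y : b
\y._ : b -> b
p : g
\p._ : g -> g
  unify g -> g ~ Int -> h
  unify g ~ Int
  unify Int ~ h
_ _ : Int
  unify Int ~ Int
  unify Int ~ Bool
  FAIL: mismatch Int ~ Bool

Answer: 0.2.0.1.0 : 9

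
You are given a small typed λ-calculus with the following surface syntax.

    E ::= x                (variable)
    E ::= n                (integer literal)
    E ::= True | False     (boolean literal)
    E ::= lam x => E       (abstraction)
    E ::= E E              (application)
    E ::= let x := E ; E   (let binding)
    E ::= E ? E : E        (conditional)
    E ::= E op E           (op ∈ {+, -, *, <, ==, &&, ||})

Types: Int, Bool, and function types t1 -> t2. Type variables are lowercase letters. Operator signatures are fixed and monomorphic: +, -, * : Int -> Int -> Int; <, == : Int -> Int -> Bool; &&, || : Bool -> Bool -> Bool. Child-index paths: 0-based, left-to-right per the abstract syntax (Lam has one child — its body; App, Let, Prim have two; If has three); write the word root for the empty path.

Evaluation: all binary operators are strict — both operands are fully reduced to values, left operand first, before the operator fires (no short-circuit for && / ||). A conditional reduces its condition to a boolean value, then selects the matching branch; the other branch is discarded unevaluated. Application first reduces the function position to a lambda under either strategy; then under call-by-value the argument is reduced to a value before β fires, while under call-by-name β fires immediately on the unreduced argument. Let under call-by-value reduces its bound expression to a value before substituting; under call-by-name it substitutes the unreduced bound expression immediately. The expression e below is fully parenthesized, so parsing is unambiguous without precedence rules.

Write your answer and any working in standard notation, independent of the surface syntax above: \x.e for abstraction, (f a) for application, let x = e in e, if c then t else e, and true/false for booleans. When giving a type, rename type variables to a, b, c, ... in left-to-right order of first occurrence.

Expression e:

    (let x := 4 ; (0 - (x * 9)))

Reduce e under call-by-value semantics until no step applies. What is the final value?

Answer: -36

Working:
step 0: (let x = 4 in (0 - (x * 9)))
step 1: [let@root] (0 - (4 * 9))
step 2: [delta@1] (0 - 36)
step 3: [delta@root] -36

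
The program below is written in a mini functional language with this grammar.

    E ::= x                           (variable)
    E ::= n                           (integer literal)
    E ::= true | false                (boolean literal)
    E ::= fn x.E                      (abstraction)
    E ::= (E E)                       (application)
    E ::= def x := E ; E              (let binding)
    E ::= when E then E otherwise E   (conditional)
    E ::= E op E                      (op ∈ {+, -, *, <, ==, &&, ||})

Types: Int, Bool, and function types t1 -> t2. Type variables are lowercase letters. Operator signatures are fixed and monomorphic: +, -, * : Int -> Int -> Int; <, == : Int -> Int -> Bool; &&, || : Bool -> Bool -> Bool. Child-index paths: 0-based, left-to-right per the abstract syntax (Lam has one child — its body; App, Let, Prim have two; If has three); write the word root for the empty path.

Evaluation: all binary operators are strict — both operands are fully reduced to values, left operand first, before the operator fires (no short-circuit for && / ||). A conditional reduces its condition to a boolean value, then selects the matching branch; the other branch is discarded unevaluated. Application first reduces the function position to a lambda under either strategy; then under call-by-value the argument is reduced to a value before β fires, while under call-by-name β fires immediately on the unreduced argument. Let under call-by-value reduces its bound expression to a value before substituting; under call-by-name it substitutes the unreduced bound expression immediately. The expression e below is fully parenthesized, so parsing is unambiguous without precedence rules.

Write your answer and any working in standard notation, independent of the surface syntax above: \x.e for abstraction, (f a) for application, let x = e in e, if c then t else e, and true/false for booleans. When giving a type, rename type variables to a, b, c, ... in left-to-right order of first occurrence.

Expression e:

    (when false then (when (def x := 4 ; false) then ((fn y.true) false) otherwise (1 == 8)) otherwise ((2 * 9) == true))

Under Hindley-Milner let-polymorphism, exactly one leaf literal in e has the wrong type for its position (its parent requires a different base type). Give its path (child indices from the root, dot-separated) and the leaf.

Answer: 2.1 : true

Working:
  unify Bool ~ Bool
let x : Int
  unify Bool ~ Bool
\y._ : a -> Bool
  unify a -> Bool ~ Bool -> b
  unify a ~ Bool
  unify Bool ~ b
_ _ : Bool
  unify Int ~ Int
  unify Int ~ Int
  unify Bool ~ Bool
  unify Int ~ Int
  unify Int ~ Int
  unify Int ~ Int
  unify Bool ~ Int
  FAIL: mismatch Bool ~ Int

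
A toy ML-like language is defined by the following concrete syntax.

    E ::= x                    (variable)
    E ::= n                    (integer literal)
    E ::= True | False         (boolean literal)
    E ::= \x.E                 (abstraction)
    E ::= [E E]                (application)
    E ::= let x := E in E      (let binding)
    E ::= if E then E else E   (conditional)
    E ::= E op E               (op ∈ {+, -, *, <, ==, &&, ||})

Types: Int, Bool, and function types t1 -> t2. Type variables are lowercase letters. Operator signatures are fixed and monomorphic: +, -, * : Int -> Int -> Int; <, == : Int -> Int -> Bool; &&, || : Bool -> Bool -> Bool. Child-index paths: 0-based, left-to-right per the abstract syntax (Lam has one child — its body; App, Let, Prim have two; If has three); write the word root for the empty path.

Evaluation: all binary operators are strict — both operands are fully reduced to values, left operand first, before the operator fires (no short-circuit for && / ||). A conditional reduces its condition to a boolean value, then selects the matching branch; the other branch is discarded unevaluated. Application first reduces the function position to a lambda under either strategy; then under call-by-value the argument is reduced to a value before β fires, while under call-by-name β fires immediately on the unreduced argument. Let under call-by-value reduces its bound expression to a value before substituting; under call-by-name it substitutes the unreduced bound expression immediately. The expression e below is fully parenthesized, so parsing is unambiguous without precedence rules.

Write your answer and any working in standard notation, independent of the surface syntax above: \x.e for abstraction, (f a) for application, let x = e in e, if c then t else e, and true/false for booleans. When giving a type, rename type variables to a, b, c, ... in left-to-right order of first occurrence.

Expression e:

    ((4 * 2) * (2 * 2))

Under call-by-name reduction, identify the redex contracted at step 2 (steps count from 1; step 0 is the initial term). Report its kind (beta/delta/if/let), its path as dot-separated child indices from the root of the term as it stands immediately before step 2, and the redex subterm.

Working:
step 0: ((4 * 2) * (2 * 2))
step 1: [delta@0] (8 * (2 * 2))
step 2: [delta@1] (8 * 4)

Answer: delta at 1 : (2 * 2)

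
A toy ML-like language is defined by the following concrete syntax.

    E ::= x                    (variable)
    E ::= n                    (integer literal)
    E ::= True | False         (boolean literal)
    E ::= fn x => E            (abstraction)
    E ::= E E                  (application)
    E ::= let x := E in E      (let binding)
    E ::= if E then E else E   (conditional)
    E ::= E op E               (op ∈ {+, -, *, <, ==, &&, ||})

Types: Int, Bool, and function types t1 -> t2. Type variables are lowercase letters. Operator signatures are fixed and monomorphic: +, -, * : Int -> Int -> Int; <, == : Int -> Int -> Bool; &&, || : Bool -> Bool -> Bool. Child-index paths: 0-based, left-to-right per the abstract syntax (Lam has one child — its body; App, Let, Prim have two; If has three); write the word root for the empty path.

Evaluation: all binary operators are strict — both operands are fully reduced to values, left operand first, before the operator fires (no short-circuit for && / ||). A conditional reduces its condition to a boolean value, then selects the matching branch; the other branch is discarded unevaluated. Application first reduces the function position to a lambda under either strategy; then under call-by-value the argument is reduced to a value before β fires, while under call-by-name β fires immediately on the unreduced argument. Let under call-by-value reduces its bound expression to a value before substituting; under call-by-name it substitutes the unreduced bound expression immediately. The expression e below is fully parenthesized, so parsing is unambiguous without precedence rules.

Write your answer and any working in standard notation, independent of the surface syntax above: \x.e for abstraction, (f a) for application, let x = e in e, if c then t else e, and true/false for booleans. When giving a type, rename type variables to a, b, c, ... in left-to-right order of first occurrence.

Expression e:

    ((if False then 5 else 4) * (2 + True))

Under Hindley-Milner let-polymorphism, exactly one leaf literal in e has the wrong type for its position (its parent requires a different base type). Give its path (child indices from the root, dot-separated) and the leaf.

Answer: 1.1 : true

Working:
  unify Bool ~ Bool
  unify Int ~ Int
  unify Int ~ Int
  unify Int ~ Int
  unify Bool ~ Int
  FAIL: mismatch Bool ~ Int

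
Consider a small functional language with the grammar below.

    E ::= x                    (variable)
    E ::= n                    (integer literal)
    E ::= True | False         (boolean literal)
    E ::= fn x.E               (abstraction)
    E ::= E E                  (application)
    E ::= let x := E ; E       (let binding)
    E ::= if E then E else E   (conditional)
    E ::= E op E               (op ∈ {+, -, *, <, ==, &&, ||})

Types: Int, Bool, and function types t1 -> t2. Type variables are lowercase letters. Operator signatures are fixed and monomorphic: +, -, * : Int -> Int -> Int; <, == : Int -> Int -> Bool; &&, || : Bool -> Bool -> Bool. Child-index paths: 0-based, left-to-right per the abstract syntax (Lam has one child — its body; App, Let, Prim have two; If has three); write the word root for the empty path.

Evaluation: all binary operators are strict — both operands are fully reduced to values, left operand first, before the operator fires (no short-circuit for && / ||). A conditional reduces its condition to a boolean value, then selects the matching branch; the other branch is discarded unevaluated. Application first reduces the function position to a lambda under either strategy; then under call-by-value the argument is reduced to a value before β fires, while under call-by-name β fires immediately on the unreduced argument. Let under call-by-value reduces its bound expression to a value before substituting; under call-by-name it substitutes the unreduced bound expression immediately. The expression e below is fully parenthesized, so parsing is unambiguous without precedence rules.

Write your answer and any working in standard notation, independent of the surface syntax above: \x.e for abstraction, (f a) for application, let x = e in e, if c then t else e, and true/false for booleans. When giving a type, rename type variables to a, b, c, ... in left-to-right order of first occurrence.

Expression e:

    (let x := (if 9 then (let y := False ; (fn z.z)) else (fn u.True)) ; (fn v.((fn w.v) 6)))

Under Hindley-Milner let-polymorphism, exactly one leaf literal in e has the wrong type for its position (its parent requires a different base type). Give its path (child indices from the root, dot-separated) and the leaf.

Trace:
  unify Int ~ Bool
  FAIL: mismatch Int ~ Bool

Answer: 0.0 : 9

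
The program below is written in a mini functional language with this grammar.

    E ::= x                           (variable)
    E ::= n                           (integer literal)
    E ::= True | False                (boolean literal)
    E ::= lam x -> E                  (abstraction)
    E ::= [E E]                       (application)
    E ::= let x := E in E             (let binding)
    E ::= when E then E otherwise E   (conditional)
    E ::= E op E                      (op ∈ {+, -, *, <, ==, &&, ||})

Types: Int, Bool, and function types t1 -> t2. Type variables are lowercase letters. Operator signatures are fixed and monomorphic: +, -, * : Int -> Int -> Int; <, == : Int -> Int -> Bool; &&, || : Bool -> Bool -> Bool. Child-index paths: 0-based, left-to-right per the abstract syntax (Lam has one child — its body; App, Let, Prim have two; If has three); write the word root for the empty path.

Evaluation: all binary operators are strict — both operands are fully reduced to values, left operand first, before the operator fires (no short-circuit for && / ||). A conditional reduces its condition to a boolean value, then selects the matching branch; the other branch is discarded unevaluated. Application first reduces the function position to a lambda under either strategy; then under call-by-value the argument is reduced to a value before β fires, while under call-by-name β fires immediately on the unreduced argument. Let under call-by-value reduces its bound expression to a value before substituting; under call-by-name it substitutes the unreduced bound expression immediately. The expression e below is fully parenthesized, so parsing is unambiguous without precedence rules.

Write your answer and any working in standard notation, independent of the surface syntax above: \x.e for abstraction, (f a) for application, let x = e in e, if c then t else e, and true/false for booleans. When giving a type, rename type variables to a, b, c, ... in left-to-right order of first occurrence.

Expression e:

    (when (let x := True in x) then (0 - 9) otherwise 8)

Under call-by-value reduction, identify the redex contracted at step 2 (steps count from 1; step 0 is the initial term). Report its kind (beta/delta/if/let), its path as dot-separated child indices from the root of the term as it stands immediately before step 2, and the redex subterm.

Derivation:
step 0: (if (let x = true in x) then (0 - 9) else 8)
step 1: [let@0] (if true then (0 - 9) else 8)
step 2: [if@root] (0 - 9)

Answer: if at root : (if true then (0 - 9) else 8)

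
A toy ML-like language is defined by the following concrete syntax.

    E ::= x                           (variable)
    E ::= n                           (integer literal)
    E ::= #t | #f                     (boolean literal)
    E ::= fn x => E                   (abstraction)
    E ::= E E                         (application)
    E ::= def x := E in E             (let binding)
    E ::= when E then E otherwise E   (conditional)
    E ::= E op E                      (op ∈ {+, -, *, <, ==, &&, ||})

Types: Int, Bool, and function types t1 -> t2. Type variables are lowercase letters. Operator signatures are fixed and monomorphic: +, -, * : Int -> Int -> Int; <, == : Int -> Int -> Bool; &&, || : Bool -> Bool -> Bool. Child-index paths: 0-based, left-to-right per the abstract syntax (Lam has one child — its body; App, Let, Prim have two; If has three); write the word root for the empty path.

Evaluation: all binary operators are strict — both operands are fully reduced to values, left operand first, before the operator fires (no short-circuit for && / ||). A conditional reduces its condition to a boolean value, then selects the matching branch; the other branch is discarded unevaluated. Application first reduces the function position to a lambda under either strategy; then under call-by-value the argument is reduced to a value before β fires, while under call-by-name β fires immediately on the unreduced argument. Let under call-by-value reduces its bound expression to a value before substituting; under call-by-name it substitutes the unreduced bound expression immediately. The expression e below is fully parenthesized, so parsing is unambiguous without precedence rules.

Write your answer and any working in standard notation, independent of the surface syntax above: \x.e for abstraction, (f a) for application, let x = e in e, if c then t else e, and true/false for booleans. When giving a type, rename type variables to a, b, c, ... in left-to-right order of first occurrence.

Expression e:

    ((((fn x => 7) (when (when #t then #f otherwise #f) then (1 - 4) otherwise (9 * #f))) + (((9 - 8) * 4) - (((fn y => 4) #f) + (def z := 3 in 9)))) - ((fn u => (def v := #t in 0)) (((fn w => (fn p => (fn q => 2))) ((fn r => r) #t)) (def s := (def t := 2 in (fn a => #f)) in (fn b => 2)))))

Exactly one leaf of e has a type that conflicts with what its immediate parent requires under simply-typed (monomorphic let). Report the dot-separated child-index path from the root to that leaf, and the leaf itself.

Derivation:
\x._ : a -> Int
  unify Bool ~ Bool
  unify Bool ~ Bool
  unify Bool ~ Bool
  unify Int ~ Int
  unify Int ~ Int
  unify Int ~ Int
  unify Bool ~ Int
  FAIL: mismatch Bool ~ Int

Answer: 0.0.1.2.1 : false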